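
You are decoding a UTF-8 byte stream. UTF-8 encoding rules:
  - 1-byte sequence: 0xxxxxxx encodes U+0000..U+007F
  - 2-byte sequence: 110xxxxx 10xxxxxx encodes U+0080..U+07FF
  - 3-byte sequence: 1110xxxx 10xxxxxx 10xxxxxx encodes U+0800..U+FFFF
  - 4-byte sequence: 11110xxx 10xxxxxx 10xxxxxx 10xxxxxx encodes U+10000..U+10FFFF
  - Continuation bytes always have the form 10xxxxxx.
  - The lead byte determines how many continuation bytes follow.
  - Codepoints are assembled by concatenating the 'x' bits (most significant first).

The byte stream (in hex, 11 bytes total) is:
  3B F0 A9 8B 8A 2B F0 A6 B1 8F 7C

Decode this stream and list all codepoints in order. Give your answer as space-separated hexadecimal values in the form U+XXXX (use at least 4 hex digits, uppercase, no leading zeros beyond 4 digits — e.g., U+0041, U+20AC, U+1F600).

Answer: U+003B U+292CA U+002B U+26C4F U+007C

Derivation:
Byte[0]=3B: 1-byte ASCII. cp=U+003B
Byte[1]=F0: 4-byte lead, need 3 cont bytes. acc=0x0
Byte[2]=A9: continuation. acc=(acc<<6)|0x29=0x29
Byte[3]=8B: continuation. acc=(acc<<6)|0x0B=0xA4B
Byte[4]=8A: continuation. acc=(acc<<6)|0x0A=0x292CA
Completed: cp=U+292CA (starts at byte 1)
Byte[5]=2B: 1-byte ASCII. cp=U+002B
Byte[6]=F0: 4-byte lead, need 3 cont bytes. acc=0x0
Byte[7]=A6: continuation. acc=(acc<<6)|0x26=0x26
Byte[8]=B1: continuation. acc=(acc<<6)|0x31=0x9B1
Byte[9]=8F: continuation. acc=(acc<<6)|0x0F=0x26C4F
Completed: cp=U+26C4F (starts at byte 6)
Byte[10]=7C: 1-byte ASCII. cp=U+007C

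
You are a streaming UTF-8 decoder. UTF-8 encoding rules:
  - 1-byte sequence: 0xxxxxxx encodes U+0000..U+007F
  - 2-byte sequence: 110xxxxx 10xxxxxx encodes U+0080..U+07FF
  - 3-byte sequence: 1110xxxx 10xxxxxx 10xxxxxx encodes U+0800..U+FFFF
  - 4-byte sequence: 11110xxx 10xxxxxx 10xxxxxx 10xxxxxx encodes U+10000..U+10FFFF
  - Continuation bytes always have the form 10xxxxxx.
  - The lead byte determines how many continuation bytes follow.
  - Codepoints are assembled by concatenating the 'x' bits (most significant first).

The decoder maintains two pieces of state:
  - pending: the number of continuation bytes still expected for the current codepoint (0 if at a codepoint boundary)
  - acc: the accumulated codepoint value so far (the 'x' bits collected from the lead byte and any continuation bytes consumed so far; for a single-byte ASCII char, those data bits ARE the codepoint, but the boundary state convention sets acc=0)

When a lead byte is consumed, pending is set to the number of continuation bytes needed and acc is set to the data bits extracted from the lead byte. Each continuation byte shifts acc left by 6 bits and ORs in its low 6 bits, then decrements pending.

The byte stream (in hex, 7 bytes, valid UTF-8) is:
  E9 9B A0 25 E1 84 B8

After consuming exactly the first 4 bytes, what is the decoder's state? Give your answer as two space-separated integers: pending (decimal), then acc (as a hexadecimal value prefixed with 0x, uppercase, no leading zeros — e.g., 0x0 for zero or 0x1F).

Answer: 0 0x0

Derivation:
Byte[0]=E9: 3-byte lead. pending=2, acc=0x9
Byte[1]=9B: continuation. acc=(acc<<6)|0x1B=0x25B, pending=1
Byte[2]=A0: continuation. acc=(acc<<6)|0x20=0x96E0, pending=0
Byte[3]=25: 1-byte. pending=0, acc=0x0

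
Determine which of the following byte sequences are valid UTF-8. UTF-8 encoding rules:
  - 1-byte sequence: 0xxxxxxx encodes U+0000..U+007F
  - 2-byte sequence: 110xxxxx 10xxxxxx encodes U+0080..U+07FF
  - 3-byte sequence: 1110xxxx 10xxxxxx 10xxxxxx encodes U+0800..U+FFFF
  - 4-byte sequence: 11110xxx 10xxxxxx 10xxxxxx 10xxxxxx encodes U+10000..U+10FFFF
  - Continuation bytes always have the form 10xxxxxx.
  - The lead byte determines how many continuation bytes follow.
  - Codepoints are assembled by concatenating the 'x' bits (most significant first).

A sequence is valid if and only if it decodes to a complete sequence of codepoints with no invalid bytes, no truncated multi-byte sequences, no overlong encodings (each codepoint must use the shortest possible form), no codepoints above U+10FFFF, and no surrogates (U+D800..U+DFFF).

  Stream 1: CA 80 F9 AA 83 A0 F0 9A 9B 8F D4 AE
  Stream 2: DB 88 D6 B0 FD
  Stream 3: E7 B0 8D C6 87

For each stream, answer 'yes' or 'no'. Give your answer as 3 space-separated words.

Answer: no no yes

Derivation:
Stream 1: error at byte offset 2. INVALID
Stream 2: error at byte offset 4. INVALID
Stream 3: decodes cleanly. VALID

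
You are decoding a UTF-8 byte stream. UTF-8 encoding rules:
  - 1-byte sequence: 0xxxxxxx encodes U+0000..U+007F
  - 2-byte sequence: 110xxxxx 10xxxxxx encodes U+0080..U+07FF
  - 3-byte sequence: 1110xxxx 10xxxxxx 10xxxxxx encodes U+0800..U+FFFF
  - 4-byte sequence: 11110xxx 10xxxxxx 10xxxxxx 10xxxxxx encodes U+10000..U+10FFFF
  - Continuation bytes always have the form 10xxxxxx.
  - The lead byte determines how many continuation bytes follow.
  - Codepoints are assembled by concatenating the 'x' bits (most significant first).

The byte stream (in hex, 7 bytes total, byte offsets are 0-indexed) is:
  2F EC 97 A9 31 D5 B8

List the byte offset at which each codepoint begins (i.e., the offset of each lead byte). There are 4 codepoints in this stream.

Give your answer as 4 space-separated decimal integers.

Byte[0]=2F: 1-byte ASCII. cp=U+002F
Byte[1]=EC: 3-byte lead, need 2 cont bytes. acc=0xC
Byte[2]=97: continuation. acc=(acc<<6)|0x17=0x317
Byte[3]=A9: continuation. acc=(acc<<6)|0x29=0xC5E9
Completed: cp=U+C5E9 (starts at byte 1)
Byte[4]=31: 1-byte ASCII. cp=U+0031
Byte[5]=D5: 2-byte lead, need 1 cont bytes. acc=0x15
Byte[6]=B8: continuation. acc=(acc<<6)|0x38=0x578
Completed: cp=U+0578 (starts at byte 5)

Answer: 0 1 4 5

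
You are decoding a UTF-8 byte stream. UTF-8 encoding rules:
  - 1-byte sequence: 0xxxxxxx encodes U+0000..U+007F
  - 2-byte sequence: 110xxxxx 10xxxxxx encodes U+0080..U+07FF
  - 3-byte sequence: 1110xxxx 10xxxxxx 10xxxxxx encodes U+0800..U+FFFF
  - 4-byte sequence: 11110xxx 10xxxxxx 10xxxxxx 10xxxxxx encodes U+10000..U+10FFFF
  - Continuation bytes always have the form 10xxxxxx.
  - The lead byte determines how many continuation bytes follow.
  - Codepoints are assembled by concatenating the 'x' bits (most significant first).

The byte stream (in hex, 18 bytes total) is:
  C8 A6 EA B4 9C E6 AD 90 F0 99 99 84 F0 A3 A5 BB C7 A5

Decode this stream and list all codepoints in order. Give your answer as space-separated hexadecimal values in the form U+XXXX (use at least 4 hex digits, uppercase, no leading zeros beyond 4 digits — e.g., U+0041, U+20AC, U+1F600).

Byte[0]=C8: 2-byte lead, need 1 cont bytes. acc=0x8
Byte[1]=A6: continuation. acc=(acc<<6)|0x26=0x226
Completed: cp=U+0226 (starts at byte 0)
Byte[2]=EA: 3-byte lead, need 2 cont bytes. acc=0xA
Byte[3]=B4: continuation. acc=(acc<<6)|0x34=0x2B4
Byte[4]=9C: continuation. acc=(acc<<6)|0x1C=0xAD1C
Completed: cp=U+AD1C (starts at byte 2)
Byte[5]=E6: 3-byte lead, need 2 cont bytes. acc=0x6
Byte[6]=AD: continuation. acc=(acc<<6)|0x2D=0x1AD
Byte[7]=90: continuation. acc=(acc<<6)|0x10=0x6B50
Completed: cp=U+6B50 (starts at byte 5)
Byte[8]=F0: 4-byte lead, need 3 cont bytes. acc=0x0
Byte[9]=99: continuation. acc=(acc<<6)|0x19=0x19
Byte[10]=99: continuation. acc=(acc<<6)|0x19=0x659
Byte[11]=84: continuation. acc=(acc<<6)|0x04=0x19644
Completed: cp=U+19644 (starts at byte 8)
Byte[12]=F0: 4-byte lead, need 3 cont bytes. acc=0x0
Byte[13]=A3: continuation. acc=(acc<<6)|0x23=0x23
Byte[14]=A5: continuation. acc=(acc<<6)|0x25=0x8E5
Byte[15]=BB: continuation. acc=(acc<<6)|0x3B=0x2397B
Completed: cp=U+2397B (starts at byte 12)
Byte[16]=C7: 2-byte lead, need 1 cont bytes. acc=0x7
Byte[17]=A5: continuation. acc=(acc<<6)|0x25=0x1E5
Completed: cp=U+01E5 (starts at byte 16)

Answer: U+0226 U+AD1C U+6B50 U+19644 U+2397B U+01E5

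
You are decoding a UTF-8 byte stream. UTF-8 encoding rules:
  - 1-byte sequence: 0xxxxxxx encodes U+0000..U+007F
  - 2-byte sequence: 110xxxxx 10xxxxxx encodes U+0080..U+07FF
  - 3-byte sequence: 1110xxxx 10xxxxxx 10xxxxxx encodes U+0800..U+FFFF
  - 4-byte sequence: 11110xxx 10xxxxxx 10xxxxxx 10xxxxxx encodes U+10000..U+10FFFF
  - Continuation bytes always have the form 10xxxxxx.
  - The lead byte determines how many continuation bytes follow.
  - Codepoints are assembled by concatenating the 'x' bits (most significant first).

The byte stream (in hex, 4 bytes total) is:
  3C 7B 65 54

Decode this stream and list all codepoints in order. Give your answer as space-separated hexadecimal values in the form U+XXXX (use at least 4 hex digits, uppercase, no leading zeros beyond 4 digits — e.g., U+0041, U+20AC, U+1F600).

Byte[0]=3C: 1-byte ASCII. cp=U+003C
Byte[1]=7B: 1-byte ASCII. cp=U+007B
Byte[2]=65: 1-byte ASCII. cp=U+0065
Byte[3]=54: 1-byte ASCII. cp=U+0054

Answer: U+003C U+007B U+0065 U+0054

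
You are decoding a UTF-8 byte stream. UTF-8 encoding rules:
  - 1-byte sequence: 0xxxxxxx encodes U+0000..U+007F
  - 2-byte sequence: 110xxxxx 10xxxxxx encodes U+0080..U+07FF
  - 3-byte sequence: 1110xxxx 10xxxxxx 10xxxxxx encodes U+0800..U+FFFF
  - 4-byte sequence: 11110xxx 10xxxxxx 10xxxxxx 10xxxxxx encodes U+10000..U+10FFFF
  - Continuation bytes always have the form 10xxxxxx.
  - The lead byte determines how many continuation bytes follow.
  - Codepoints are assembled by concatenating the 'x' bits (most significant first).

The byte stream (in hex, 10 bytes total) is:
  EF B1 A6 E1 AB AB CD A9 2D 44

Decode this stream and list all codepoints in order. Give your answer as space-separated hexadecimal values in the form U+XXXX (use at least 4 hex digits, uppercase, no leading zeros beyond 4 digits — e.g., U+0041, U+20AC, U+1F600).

Answer: U+FC66 U+1AEB U+0369 U+002D U+0044

Derivation:
Byte[0]=EF: 3-byte lead, need 2 cont bytes. acc=0xF
Byte[1]=B1: continuation. acc=(acc<<6)|0x31=0x3F1
Byte[2]=A6: continuation. acc=(acc<<6)|0x26=0xFC66
Completed: cp=U+FC66 (starts at byte 0)
Byte[3]=E1: 3-byte lead, need 2 cont bytes. acc=0x1
Byte[4]=AB: continuation. acc=(acc<<6)|0x2B=0x6B
Byte[5]=AB: continuation. acc=(acc<<6)|0x2B=0x1AEB
Completed: cp=U+1AEB (starts at byte 3)
Byte[6]=CD: 2-byte lead, need 1 cont bytes. acc=0xD
Byte[7]=A9: continuation. acc=(acc<<6)|0x29=0x369
Completed: cp=U+0369 (starts at byte 6)
Byte[8]=2D: 1-byte ASCII. cp=U+002D
Byte[9]=44: 1-byte ASCII. cp=U+0044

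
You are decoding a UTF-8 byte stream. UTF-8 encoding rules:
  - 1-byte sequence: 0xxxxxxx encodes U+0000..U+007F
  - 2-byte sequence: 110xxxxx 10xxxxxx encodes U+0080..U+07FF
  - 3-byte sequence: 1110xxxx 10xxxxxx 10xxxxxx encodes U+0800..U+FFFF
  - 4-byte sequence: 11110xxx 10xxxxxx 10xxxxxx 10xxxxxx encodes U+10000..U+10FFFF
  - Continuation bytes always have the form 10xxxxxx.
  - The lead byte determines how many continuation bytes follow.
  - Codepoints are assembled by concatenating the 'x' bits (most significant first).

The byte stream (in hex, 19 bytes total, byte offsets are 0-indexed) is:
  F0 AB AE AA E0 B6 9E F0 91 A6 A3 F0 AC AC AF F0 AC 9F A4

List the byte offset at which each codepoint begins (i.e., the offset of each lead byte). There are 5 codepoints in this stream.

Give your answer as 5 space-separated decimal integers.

Answer: 0 4 7 11 15

Derivation:
Byte[0]=F0: 4-byte lead, need 3 cont bytes. acc=0x0
Byte[1]=AB: continuation. acc=(acc<<6)|0x2B=0x2B
Byte[2]=AE: continuation. acc=(acc<<6)|0x2E=0xAEE
Byte[3]=AA: continuation. acc=(acc<<6)|0x2A=0x2BBAA
Completed: cp=U+2BBAA (starts at byte 0)
Byte[4]=E0: 3-byte lead, need 2 cont bytes. acc=0x0
Byte[5]=B6: continuation. acc=(acc<<6)|0x36=0x36
Byte[6]=9E: continuation. acc=(acc<<6)|0x1E=0xD9E
Completed: cp=U+0D9E (starts at byte 4)
Byte[7]=F0: 4-byte lead, need 3 cont bytes. acc=0x0
Byte[8]=91: continuation. acc=(acc<<6)|0x11=0x11
Byte[9]=A6: continuation. acc=(acc<<6)|0x26=0x466
Byte[10]=A3: continuation. acc=(acc<<6)|0x23=0x119A3
Completed: cp=U+119A3 (starts at byte 7)
Byte[11]=F0: 4-byte lead, need 3 cont bytes. acc=0x0
Byte[12]=AC: continuation. acc=(acc<<6)|0x2C=0x2C
Byte[13]=AC: continuation. acc=(acc<<6)|0x2C=0xB2C
Byte[14]=AF: continuation. acc=(acc<<6)|0x2F=0x2CB2F
Completed: cp=U+2CB2F (starts at byte 11)
Byte[15]=F0: 4-byte lead, need 3 cont bytes. acc=0x0
Byte[16]=AC: continuation. acc=(acc<<6)|0x2C=0x2C
Byte[17]=9F: continuation. acc=(acc<<6)|0x1F=0xB1F
Byte[18]=A4: continuation. acc=(acc<<6)|0x24=0x2C7E4
Completed: cp=U+2C7E4 (starts at byte 15)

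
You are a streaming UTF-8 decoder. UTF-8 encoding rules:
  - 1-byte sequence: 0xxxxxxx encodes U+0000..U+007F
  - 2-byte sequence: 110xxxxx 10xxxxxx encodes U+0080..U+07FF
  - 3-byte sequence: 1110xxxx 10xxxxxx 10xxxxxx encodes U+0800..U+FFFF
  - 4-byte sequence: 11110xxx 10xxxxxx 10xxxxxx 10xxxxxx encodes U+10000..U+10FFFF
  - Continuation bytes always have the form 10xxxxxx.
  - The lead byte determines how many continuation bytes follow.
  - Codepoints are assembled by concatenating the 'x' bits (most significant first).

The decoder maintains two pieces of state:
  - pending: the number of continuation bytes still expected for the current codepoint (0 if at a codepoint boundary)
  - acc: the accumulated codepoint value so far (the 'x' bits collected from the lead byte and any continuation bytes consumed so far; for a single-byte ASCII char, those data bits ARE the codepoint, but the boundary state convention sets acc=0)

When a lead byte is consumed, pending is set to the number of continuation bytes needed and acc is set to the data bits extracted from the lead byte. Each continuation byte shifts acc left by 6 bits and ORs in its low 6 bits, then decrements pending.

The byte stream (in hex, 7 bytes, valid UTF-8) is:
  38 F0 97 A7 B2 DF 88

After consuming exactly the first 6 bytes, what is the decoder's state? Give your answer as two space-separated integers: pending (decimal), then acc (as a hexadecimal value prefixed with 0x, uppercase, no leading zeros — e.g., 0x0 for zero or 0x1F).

Byte[0]=38: 1-byte. pending=0, acc=0x0
Byte[1]=F0: 4-byte lead. pending=3, acc=0x0
Byte[2]=97: continuation. acc=(acc<<6)|0x17=0x17, pending=2
Byte[3]=A7: continuation. acc=(acc<<6)|0x27=0x5E7, pending=1
Byte[4]=B2: continuation. acc=(acc<<6)|0x32=0x179F2, pending=0
Byte[5]=DF: 2-byte lead. pending=1, acc=0x1F

Answer: 1 0x1F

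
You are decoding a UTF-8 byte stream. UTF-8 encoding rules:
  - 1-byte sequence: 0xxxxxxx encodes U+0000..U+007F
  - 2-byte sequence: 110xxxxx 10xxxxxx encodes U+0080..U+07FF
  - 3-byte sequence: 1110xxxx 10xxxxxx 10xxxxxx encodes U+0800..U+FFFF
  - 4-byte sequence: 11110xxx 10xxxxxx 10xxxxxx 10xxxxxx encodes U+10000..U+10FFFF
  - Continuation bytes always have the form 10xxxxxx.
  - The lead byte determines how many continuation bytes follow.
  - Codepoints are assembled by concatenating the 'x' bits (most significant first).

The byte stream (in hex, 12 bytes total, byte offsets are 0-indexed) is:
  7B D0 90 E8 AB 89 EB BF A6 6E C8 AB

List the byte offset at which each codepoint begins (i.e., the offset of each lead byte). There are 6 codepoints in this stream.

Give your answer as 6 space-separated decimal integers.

Byte[0]=7B: 1-byte ASCII. cp=U+007B
Byte[1]=D0: 2-byte lead, need 1 cont bytes. acc=0x10
Byte[2]=90: continuation. acc=(acc<<6)|0x10=0x410
Completed: cp=U+0410 (starts at byte 1)
Byte[3]=E8: 3-byte lead, need 2 cont bytes. acc=0x8
Byte[4]=AB: continuation. acc=(acc<<6)|0x2B=0x22B
Byte[5]=89: continuation. acc=(acc<<6)|0x09=0x8AC9
Completed: cp=U+8AC9 (starts at byte 3)
Byte[6]=EB: 3-byte lead, need 2 cont bytes. acc=0xB
Byte[7]=BF: continuation. acc=(acc<<6)|0x3F=0x2FF
Byte[8]=A6: continuation. acc=(acc<<6)|0x26=0xBFE6
Completed: cp=U+BFE6 (starts at byte 6)
Byte[9]=6E: 1-byte ASCII. cp=U+006E
Byte[10]=C8: 2-byte lead, need 1 cont bytes. acc=0x8
Byte[11]=AB: continuation. acc=(acc<<6)|0x2B=0x22B
Completed: cp=U+022B (starts at byte 10)

Answer: 0 1 3 6 9 10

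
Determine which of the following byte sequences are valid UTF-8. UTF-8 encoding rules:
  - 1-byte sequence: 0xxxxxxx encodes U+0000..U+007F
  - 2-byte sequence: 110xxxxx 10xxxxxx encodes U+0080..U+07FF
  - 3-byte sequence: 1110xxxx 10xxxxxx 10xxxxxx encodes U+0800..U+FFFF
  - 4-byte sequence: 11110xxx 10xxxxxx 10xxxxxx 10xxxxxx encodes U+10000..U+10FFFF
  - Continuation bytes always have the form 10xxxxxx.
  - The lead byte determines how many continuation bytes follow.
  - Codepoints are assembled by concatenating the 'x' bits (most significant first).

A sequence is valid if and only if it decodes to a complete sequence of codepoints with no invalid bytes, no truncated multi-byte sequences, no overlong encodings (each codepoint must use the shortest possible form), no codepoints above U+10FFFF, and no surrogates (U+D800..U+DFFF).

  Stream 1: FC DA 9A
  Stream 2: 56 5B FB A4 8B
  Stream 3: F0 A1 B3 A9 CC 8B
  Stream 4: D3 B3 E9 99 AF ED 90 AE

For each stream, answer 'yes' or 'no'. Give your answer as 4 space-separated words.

Answer: no no yes yes

Derivation:
Stream 1: error at byte offset 0. INVALID
Stream 2: error at byte offset 2. INVALID
Stream 3: decodes cleanly. VALID
Stream 4: decodes cleanly. VALID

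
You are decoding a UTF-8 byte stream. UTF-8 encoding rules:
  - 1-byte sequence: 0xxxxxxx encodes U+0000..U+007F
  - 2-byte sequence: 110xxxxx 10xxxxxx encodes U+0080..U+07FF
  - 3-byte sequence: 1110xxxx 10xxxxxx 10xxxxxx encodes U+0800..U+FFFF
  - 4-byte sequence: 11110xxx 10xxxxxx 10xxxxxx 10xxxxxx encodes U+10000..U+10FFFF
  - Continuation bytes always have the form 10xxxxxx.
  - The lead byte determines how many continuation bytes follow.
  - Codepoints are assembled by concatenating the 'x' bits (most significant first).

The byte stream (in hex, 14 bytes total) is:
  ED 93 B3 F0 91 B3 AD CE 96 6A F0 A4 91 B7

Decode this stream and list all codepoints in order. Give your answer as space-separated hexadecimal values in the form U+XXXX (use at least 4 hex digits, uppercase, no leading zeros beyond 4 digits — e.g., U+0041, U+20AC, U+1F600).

Byte[0]=ED: 3-byte lead, need 2 cont bytes. acc=0xD
Byte[1]=93: continuation. acc=(acc<<6)|0x13=0x353
Byte[2]=B3: continuation. acc=(acc<<6)|0x33=0xD4F3
Completed: cp=U+D4F3 (starts at byte 0)
Byte[3]=F0: 4-byte lead, need 3 cont bytes. acc=0x0
Byte[4]=91: continuation. acc=(acc<<6)|0x11=0x11
Byte[5]=B3: continuation. acc=(acc<<6)|0x33=0x473
Byte[6]=AD: continuation. acc=(acc<<6)|0x2D=0x11CED
Completed: cp=U+11CED (starts at byte 3)
Byte[7]=CE: 2-byte lead, need 1 cont bytes. acc=0xE
Byte[8]=96: continuation. acc=(acc<<6)|0x16=0x396
Completed: cp=U+0396 (starts at byte 7)
Byte[9]=6A: 1-byte ASCII. cp=U+006A
Byte[10]=F0: 4-byte lead, need 3 cont bytes. acc=0x0
Byte[11]=A4: continuation. acc=(acc<<6)|0x24=0x24
Byte[12]=91: continuation. acc=(acc<<6)|0x11=0x911
Byte[13]=B7: continuation. acc=(acc<<6)|0x37=0x24477
Completed: cp=U+24477 (starts at byte 10)

Answer: U+D4F3 U+11CED U+0396 U+006A U+24477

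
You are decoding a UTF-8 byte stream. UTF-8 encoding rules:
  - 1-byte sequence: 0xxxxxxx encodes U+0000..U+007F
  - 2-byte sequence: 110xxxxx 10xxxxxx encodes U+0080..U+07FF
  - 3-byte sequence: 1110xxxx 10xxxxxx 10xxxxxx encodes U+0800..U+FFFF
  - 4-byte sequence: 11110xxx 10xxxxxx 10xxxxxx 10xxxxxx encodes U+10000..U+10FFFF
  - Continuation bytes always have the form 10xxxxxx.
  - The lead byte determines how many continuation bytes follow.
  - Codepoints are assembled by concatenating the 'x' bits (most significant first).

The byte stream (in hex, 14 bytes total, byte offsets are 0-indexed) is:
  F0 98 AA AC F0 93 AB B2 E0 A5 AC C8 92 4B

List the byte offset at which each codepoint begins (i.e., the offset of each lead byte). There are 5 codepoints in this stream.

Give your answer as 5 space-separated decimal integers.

Byte[0]=F0: 4-byte lead, need 3 cont bytes. acc=0x0
Byte[1]=98: continuation. acc=(acc<<6)|0x18=0x18
Byte[2]=AA: continuation. acc=(acc<<6)|0x2A=0x62A
Byte[3]=AC: continuation. acc=(acc<<6)|0x2C=0x18AAC
Completed: cp=U+18AAC (starts at byte 0)
Byte[4]=F0: 4-byte lead, need 3 cont bytes. acc=0x0
Byte[5]=93: continuation. acc=(acc<<6)|0x13=0x13
Byte[6]=AB: continuation. acc=(acc<<6)|0x2B=0x4EB
Byte[7]=B2: continuation. acc=(acc<<6)|0x32=0x13AF2
Completed: cp=U+13AF2 (starts at byte 4)
Byte[8]=E0: 3-byte lead, need 2 cont bytes. acc=0x0
Byte[9]=A5: continuation. acc=(acc<<6)|0x25=0x25
Byte[10]=AC: continuation. acc=(acc<<6)|0x2C=0x96C
Completed: cp=U+096C (starts at byte 8)
Byte[11]=C8: 2-byte lead, need 1 cont bytes. acc=0x8
Byte[12]=92: continuation. acc=(acc<<6)|0x12=0x212
Completed: cp=U+0212 (starts at byte 11)
Byte[13]=4B: 1-byte ASCII. cp=U+004B

Answer: 0 4 8 11 13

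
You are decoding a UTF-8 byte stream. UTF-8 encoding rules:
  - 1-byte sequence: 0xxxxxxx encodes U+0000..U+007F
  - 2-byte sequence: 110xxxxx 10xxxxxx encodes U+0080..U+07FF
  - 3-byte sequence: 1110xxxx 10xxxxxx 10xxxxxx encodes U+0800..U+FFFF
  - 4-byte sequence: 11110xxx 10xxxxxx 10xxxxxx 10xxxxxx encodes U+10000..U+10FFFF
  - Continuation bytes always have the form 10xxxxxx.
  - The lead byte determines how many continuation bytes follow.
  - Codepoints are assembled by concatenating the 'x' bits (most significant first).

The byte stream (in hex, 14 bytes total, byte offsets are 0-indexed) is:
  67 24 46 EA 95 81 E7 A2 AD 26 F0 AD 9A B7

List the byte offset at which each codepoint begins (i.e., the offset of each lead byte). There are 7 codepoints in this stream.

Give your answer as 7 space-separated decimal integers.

Byte[0]=67: 1-byte ASCII. cp=U+0067
Byte[1]=24: 1-byte ASCII. cp=U+0024
Byte[2]=46: 1-byte ASCII. cp=U+0046
Byte[3]=EA: 3-byte lead, need 2 cont bytes. acc=0xA
Byte[4]=95: continuation. acc=(acc<<6)|0x15=0x295
Byte[5]=81: continuation. acc=(acc<<6)|0x01=0xA541
Completed: cp=U+A541 (starts at byte 3)
Byte[6]=E7: 3-byte lead, need 2 cont bytes. acc=0x7
Byte[7]=A2: continuation. acc=(acc<<6)|0x22=0x1E2
Byte[8]=AD: continuation. acc=(acc<<6)|0x2D=0x78AD
Completed: cp=U+78AD (starts at byte 6)
Byte[9]=26: 1-byte ASCII. cp=U+0026
Byte[10]=F0: 4-byte lead, need 3 cont bytes. acc=0x0
Byte[11]=AD: continuation. acc=(acc<<6)|0x2D=0x2D
Byte[12]=9A: continuation. acc=(acc<<6)|0x1A=0xB5A
Byte[13]=B7: continuation. acc=(acc<<6)|0x37=0x2D6B7
Completed: cp=U+2D6B7 (starts at byte 10)

Answer: 0 1 2 3 6 9 10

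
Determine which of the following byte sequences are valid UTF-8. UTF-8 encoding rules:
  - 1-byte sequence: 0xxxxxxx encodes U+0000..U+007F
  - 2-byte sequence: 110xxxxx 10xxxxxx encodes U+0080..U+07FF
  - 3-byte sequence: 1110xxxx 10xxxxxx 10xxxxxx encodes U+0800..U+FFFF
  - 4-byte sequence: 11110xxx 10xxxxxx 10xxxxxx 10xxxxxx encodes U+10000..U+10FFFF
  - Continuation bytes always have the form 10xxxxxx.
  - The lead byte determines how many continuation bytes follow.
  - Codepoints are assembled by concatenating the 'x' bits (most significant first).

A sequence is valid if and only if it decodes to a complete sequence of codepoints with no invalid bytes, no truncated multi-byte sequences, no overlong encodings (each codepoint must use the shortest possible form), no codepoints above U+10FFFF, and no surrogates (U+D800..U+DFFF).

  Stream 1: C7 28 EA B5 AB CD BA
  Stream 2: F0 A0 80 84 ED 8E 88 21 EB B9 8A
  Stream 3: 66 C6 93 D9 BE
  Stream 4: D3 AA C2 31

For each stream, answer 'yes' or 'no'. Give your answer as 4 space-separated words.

Answer: no yes yes no

Derivation:
Stream 1: error at byte offset 1. INVALID
Stream 2: decodes cleanly. VALID
Stream 3: decodes cleanly. VALID
Stream 4: error at byte offset 3. INVALID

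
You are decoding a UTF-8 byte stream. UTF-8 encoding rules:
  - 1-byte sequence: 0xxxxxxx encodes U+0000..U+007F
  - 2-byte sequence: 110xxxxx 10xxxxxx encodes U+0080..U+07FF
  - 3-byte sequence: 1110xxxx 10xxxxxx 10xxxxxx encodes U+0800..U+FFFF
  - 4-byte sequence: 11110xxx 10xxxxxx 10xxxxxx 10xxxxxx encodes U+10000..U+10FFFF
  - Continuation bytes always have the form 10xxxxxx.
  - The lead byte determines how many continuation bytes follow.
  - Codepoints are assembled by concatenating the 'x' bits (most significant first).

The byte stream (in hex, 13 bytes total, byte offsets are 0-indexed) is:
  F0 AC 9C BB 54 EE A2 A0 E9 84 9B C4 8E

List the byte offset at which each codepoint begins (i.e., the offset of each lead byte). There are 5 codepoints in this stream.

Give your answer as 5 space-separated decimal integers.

Byte[0]=F0: 4-byte lead, need 3 cont bytes. acc=0x0
Byte[1]=AC: continuation. acc=(acc<<6)|0x2C=0x2C
Byte[2]=9C: continuation. acc=(acc<<6)|0x1C=0xB1C
Byte[3]=BB: continuation. acc=(acc<<6)|0x3B=0x2C73B
Completed: cp=U+2C73B (starts at byte 0)
Byte[4]=54: 1-byte ASCII. cp=U+0054
Byte[5]=EE: 3-byte lead, need 2 cont bytes. acc=0xE
Byte[6]=A2: continuation. acc=(acc<<6)|0x22=0x3A2
Byte[7]=A0: continuation. acc=(acc<<6)|0x20=0xE8A0
Completed: cp=U+E8A0 (starts at byte 5)
Byte[8]=E9: 3-byte lead, need 2 cont bytes. acc=0x9
Byte[9]=84: continuation. acc=(acc<<6)|0x04=0x244
Byte[10]=9B: continuation. acc=(acc<<6)|0x1B=0x911B
Completed: cp=U+911B (starts at byte 8)
Byte[11]=C4: 2-byte lead, need 1 cont bytes. acc=0x4
Byte[12]=8E: continuation. acc=(acc<<6)|0x0E=0x10E
Completed: cp=U+010E (starts at byte 11)

Answer: 0 4 5 8 11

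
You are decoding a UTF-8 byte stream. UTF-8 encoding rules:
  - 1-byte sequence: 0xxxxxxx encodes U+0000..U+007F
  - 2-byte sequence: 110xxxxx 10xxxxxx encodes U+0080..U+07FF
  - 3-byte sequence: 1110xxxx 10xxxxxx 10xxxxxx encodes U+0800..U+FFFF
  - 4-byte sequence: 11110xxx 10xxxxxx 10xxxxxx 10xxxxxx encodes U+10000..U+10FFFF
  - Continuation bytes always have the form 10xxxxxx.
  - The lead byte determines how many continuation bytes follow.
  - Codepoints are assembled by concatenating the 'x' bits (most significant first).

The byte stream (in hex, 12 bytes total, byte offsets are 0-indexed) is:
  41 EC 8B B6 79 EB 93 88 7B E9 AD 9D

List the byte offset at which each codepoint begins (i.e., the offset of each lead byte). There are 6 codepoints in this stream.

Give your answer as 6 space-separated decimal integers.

Answer: 0 1 4 5 8 9

Derivation:
Byte[0]=41: 1-byte ASCII. cp=U+0041
Byte[1]=EC: 3-byte lead, need 2 cont bytes. acc=0xC
Byte[2]=8B: continuation. acc=(acc<<6)|0x0B=0x30B
Byte[3]=B6: continuation. acc=(acc<<6)|0x36=0xC2F6
Completed: cp=U+C2F6 (starts at byte 1)
Byte[4]=79: 1-byte ASCII. cp=U+0079
Byte[5]=EB: 3-byte lead, need 2 cont bytes. acc=0xB
Byte[6]=93: continuation. acc=(acc<<6)|0x13=0x2D3
Byte[7]=88: continuation. acc=(acc<<6)|0x08=0xB4C8
Completed: cp=U+B4C8 (starts at byte 5)
Byte[8]=7B: 1-byte ASCII. cp=U+007B
Byte[9]=E9: 3-byte lead, need 2 cont bytes. acc=0x9
Byte[10]=AD: continuation. acc=(acc<<6)|0x2D=0x26D
Byte[11]=9D: continuation. acc=(acc<<6)|0x1D=0x9B5D
Completed: cp=U+9B5D (starts at byte 9)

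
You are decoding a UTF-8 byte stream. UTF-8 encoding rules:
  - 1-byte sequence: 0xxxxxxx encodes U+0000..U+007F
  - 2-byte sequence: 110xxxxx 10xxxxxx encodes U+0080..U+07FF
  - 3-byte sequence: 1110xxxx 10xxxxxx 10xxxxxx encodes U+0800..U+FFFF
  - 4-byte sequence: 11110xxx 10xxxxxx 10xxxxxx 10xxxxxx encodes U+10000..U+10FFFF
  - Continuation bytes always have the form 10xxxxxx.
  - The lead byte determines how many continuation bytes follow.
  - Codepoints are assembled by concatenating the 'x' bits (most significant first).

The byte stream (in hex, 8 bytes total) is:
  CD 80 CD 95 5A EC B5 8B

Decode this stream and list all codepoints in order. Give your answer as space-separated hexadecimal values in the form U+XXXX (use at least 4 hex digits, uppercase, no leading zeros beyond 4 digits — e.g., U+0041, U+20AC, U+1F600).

Answer: U+0340 U+0355 U+005A U+CD4B

Derivation:
Byte[0]=CD: 2-byte lead, need 1 cont bytes. acc=0xD
Byte[1]=80: continuation. acc=(acc<<6)|0x00=0x340
Completed: cp=U+0340 (starts at byte 0)
Byte[2]=CD: 2-byte lead, need 1 cont bytes. acc=0xD
Byte[3]=95: continuation. acc=(acc<<6)|0x15=0x355
Completed: cp=U+0355 (starts at byte 2)
Byte[4]=5A: 1-byte ASCII. cp=U+005A
Byte[5]=EC: 3-byte lead, need 2 cont bytes. acc=0xC
Byte[6]=B5: continuation. acc=(acc<<6)|0x35=0x335
Byte[7]=8B: continuation. acc=(acc<<6)|0x0B=0xCD4B
Completed: cp=U+CD4B (starts at byte 5)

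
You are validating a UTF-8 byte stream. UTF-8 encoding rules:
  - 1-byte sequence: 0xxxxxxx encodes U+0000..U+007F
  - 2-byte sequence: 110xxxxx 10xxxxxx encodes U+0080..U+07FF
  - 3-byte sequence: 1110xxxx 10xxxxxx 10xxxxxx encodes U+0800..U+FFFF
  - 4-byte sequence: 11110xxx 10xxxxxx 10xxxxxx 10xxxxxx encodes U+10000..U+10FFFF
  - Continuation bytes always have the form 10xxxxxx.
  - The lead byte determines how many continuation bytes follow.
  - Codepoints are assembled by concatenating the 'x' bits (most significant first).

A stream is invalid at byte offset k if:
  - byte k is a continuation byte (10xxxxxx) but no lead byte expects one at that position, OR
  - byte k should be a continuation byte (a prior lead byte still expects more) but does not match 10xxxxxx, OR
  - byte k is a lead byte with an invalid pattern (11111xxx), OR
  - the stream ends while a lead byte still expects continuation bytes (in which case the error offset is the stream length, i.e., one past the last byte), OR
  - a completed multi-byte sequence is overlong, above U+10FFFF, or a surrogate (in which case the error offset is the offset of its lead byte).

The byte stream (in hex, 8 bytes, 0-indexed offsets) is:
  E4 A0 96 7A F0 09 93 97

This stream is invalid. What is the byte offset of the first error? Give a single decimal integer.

Answer: 5

Derivation:
Byte[0]=E4: 3-byte lead, need 2 cont bytes. acc=0x4
Byte[1]=A0: continuation. acc=(acc<<6)|0x20=0x120
Byte[2]=96: continuation. acc=(acc<<6)|0x16=0x4816
Completed: cp=U+4816 (starts at byte 0)
Byte[3]=7A: 1-byte ASCII. cp=U+007A
Byte[4]=F0: 4-byte lead, need 3 cont bytes. acc=0x0
Byte[5]=09: expected 10xxxxxx continuation. INVALID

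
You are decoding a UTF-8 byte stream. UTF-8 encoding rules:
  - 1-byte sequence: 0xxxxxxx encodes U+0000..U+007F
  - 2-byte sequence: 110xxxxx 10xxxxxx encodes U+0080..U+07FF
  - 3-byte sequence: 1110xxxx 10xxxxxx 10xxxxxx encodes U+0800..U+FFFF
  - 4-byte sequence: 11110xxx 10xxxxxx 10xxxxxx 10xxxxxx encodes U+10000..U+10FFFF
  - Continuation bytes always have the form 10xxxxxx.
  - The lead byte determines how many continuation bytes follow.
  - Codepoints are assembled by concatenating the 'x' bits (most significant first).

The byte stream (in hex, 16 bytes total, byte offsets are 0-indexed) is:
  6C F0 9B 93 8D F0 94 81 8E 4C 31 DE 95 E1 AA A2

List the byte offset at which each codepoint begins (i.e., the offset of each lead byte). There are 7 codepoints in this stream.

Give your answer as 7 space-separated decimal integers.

Answer: 0 1 5 9 10 11 13

Derivation:
Byte[0]=6C: 1-byte ASCII. cp=U+006C
Byte[1]=F0: 4-byte lead, need 3 cont bytes. acc=0x0
Byte[2]=9B: continuation. acc=(acc<<6)|0x1B=0x1B
Byte[3]=93: continuation. acc=(acc<<6)|0x13=0x6D3
Byte[4]=8D: continuation. acc=(acc<<6)|0x0D=0x1B4CD
Completed: cp=U+1B4CD (starts at byte 1)
Byte[5]=F0: 4-byte lead, need 3 cont bytes. acc=0x0
Byte[6]=94: continuation. acc=(acc<<6)|0x14=0x14
Byte[7]=81: continuation. acc=(acc<<6)|0x01=0x501
Byte[8]=8E: continuation. acc=(acc<<6)|0x0E=0x1404E
Completed: cp=U+1404E (starts at byte 5)
Byte[9]=4C: 1-byte ASCII. cp=U+004C
Byte[10]=31: 1-byte ASCII. cp=U+0031
Byte[11]=DE: 2-byte lead, need 1 cont bytes. acc=0x1E
Byte[12]=95: continuation. acc=(acc<<6)|0x15=0x795
Completed: cp=U+0795 (starts at byte 11)
Byte[13]=E1: 3-byte lead, need 2 cont bytes. acc=0x1
Byte[14]=AA: continuation. acc=(acc<<6)|0x2A=0x6A
Byte[15]=A2: continuation. acc=(acc<<6)|0x22=0x1AA2
Completed: cp=U+1AA2 (starts at byte 13)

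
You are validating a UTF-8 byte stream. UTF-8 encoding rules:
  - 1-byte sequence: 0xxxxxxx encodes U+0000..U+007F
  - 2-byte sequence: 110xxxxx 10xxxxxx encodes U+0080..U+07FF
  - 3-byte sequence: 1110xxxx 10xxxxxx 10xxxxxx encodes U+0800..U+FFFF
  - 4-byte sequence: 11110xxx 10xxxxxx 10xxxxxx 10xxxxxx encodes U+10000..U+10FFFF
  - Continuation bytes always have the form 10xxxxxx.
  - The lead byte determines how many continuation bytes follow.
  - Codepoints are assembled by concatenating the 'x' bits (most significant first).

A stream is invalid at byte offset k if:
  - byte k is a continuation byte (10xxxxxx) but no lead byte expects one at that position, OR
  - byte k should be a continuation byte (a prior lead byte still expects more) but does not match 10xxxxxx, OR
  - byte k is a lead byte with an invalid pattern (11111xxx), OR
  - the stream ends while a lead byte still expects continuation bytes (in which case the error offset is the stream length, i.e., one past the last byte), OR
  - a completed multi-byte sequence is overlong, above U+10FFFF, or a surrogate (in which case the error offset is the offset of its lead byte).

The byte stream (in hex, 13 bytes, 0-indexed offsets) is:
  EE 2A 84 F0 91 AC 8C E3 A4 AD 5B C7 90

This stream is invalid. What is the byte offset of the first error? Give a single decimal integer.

Answer: 1

Derivation:
Byte[0]=EE: 3-byte lead, need 2 cont bytes. acc=0xE
Byte[1]=2A: expected 10xxxxxx continuation. INVALID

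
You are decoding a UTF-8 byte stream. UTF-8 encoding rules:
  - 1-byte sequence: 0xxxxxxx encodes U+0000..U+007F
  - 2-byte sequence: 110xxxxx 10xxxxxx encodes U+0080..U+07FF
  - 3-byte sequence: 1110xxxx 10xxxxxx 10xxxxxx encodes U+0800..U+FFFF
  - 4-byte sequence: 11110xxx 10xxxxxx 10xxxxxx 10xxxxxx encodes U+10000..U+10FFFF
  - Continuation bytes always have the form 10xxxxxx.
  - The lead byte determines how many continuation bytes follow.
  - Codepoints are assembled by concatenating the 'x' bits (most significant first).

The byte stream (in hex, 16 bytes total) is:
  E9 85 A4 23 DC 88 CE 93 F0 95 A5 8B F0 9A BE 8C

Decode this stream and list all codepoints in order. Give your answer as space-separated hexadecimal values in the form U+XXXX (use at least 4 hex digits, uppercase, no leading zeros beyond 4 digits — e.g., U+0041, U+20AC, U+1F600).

Byte[0]=E9: 3-byte lead, need 2 cont bytes. acc=0x9
Byte[1]=85: continuation. acc=(acc<<6)|0x05=0x245
Byte[2]=A4: continuation. acc=(acc<<6)|0x24=0x9164
Completed: cp=U+9164 (starts at byte 0)
Byte[3]=23: 1-byte ASCII. cp=U+0023
Byte[4]=DC: 2-byte lead, need 1 cont bytes. acc=0x1C
Byte[5]=88: continuation. acc=(acc<<6)|0x08=0x708
Completed: cp=U+0708 (starts at byte 4)
Byte[6]=CE: 2-byte lead, need 1 cont bytes. acc=0xE
Byte[7]=93: continuation. acc=(acc<<6)|0x13=0x393
Completed: cp=U+0393 (starts at byte 6)
Byte[8]=F0: 4-byte lead, need 3 cont bytes. acc=0x0
Byte[9]=95: continuation. acc=(acc<<6)|0x15=0x15
Byte[10]=A5: continuation. acc=(acc<<6)|0x25=0x565
Byte[11]=8B: continuation. acc=(acc<<6)|0x0B=0x1594B
Completed: cp=U+1594B (starts at byte 8)
Byte[12]=F0: 4-byte lead, need 3 cont bytes. acc=0x0
Byte[13]=9A: continuation. acc=(acc<<6)|0x1A=0x1A
Byte[14]=BE: continuation. acc=(acc<<6)|0x3E=0x6BE
Byte[15]=8C: continuation. acc=(acc<<6)|0x0C=0x1AF8C
Completed: cp=U+1AF8C (starts at byte 12)

Answer: U+9164 U+0023 U+0708 U+0393 U+1594B U+1AF8C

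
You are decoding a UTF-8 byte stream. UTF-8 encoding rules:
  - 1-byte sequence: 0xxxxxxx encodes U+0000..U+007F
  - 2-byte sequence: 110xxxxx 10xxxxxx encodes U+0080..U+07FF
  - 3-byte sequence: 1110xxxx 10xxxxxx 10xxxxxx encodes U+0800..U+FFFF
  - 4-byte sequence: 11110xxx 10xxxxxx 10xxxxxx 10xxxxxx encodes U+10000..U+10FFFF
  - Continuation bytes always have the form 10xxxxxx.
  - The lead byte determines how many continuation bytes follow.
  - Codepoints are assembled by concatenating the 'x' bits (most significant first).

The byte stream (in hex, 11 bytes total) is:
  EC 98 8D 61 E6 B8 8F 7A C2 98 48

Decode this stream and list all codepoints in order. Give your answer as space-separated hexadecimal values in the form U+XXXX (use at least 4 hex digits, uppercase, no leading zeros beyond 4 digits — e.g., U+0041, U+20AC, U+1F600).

Answer: U+C60D U+0061 U+6E0F U+007A U+0098 U+0048

Derivation:
Byte[0]=EC: 3-byte lead, need 2 cont bytes. acc=0xC
Byte[1]=98: continuation. acc=(acc<<6)|0x18=0x318
Byte[2]=8D: continuation. acc=(acc<<6)|0x0D=0xC60D
Completed: cp=U+C60D (starts at byte 0)
Byte[3]=61: 1-byte ASCII. cp=U+0061
Byte[4]=E6: 3-byte lead, need 2 cont bytes. acc=0x6
Byte[5]=B8: continuation. acc=(acc<<6)|0x38=0x1B8
Byte[6]=8F: continuation. acc=(acc<<6)|0x0F=0x6E0F
Completed: cp=U+6E0F (starts at byte 4)
Byte[7]=7A: 1-byte ASCII. cp=U+007A
Byte[8]=C2: 2-byte lead, need 1 cont bytes. acc=0x2
Byte[9]=98: continuation. acc=(acc<<6)|0x18=0x98
Completed: cp=U+0098 (starts at byte 8)
Byte[10]=48: 1-byte ASCII. cp=U+0048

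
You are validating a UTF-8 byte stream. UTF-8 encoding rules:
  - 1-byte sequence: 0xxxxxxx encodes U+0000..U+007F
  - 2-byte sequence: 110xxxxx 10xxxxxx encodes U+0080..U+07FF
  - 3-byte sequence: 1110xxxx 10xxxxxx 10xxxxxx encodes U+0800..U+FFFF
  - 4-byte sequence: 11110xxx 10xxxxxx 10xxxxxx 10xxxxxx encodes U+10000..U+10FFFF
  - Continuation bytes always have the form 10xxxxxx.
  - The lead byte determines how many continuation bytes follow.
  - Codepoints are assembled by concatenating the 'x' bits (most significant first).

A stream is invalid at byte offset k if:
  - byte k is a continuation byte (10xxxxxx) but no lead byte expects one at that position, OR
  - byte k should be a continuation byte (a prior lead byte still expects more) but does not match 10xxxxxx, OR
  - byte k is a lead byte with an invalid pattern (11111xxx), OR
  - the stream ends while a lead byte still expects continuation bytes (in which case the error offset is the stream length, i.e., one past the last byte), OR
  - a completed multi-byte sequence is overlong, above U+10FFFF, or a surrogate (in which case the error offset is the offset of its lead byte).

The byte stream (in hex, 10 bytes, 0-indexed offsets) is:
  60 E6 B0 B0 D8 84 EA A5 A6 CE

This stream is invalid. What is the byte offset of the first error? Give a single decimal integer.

Answer: 10

Derivation:
Byte[0]=60: 1-byte ASCII. cp=U+0060
Byte[1]=E6: 3-byte lead, need 2 cont bytes. acc=0x6
Byte[2]=B0: continuation. acc=(acc<<6)|0x30=0x1B0
Byte[3]=B0: continuation. acc=(acc<<6)|0x30=0x6C30
Completed: cp=U+6C30 (starts at byte 1)
Byte[4]=D8: 2-byte lead, need 1 cont bytes. acc=0x18
Byte[5]=84: continuation. acc=(acc<<6)|0x04=0x604
Completed: cp=U+0604 (starts at byte 4)
Byte[6]=EA: 3-byte lead, need 2 cont bytes. acc=0xA
Byte[7]=A5: continuation. acc=(acc<<6)|0x25=0x2A5
Byte[8]=A6: continuation. acc=(acc<<6)|0x26=0xA966
Completed: cp=U+A966 (starts at byte 6)
Byte[9]=CE: 2-byte lead, need 1 cont bytes. acc=0xE
Byte[10]: stream ended, expected continuation. INVALID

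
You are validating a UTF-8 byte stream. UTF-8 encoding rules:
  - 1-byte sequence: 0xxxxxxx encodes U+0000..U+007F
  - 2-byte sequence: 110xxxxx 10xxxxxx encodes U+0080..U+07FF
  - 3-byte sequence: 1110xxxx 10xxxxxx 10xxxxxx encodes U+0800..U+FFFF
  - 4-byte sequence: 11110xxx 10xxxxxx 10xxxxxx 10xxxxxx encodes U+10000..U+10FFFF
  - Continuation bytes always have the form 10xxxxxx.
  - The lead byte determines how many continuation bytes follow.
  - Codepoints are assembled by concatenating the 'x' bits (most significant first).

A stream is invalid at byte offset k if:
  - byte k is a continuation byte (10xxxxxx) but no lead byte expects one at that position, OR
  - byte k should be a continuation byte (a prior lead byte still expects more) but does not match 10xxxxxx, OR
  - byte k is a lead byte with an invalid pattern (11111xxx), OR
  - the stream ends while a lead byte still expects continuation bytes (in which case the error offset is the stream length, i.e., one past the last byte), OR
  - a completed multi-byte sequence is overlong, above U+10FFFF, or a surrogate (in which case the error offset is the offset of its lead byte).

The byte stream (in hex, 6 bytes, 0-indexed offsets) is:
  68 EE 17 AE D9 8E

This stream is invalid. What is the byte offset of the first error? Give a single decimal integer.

Byte[0]=68: 1-byte ASCII. cp=U+0068
Byte[1]=EE: 3-byte lead, need 2 cont bytes. acc=0xE
Byte[2]=17: expected 10xxxxxx continuation. INVALID

Answer: 2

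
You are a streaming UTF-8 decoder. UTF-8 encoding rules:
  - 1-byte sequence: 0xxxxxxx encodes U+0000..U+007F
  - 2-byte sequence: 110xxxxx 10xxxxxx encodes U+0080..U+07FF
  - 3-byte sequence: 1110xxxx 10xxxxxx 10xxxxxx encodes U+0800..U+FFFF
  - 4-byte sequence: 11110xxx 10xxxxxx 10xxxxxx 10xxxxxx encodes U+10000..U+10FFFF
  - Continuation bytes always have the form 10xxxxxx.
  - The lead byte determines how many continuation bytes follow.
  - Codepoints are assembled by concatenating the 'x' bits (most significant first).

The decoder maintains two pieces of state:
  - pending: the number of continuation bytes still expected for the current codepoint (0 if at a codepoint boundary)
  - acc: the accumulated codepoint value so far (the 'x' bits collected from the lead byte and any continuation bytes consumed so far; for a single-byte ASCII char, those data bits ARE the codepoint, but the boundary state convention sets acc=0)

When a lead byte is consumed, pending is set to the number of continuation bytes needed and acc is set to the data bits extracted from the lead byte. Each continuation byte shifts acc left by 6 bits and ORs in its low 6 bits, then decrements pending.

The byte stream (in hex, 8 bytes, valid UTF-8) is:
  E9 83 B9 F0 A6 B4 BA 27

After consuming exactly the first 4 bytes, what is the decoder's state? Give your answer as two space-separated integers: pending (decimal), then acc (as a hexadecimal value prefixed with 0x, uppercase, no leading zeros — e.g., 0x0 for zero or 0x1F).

Byte[0]=E9: 3-byte lead. pending=2, acc=0x9
Byte[1]=83: continuation. acc=(acc<<6)|0x03=0x243, pending=1
Byte[2]=B9: continuation. acc=(acc<<6)|0x39=0x90F9, pending=0
Byte[3]=F0: 4-byte lead. pending=3, acc=0x0

Answer: 3 0x0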